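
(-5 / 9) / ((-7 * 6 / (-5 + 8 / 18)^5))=-579281005 / 22320522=-25.95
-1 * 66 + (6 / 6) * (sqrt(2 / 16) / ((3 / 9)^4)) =-66 + 81 * sqrt(2) / 4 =-37.36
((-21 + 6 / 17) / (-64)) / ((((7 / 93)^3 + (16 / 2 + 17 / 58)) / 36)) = 73687949127 / 52620523096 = 1.40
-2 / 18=-1 / 9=-0.11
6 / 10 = 3 / 5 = 0.60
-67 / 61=-1.10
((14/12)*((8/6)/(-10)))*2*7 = -98/45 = -2.18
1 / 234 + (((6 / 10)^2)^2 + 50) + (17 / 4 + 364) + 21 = 128519783 / 292500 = 439.38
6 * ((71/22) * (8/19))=1704/209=8.15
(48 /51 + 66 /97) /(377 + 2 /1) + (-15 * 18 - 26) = -184988742 /624971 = -296.00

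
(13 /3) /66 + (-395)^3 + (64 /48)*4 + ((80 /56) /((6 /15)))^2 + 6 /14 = -597932866961 /9702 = -61629856.42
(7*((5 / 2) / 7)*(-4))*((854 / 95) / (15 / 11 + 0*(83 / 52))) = -65.92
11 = 11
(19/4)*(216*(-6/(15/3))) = -6156/5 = -1231.20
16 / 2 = 8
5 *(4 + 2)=30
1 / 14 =0.07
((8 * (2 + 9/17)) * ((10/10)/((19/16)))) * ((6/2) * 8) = 132096/323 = 408.97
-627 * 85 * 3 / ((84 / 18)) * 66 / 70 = -3165723 / 98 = -32303.30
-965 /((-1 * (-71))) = -965 /71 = -13.59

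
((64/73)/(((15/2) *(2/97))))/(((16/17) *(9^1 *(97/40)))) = 544/1971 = 0.28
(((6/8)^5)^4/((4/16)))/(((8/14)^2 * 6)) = 56950811883/8796093022208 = 0.01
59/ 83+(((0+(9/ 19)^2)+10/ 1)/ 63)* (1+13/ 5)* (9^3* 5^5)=279164320343/ 209741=1330995.47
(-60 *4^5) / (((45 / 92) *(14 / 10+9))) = -12077.95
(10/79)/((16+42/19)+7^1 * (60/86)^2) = 175655/29998433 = 0.01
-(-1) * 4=4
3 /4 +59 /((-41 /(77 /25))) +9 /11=-129167 /45100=-2.86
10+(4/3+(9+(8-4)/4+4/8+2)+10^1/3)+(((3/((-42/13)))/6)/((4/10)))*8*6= 361/42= 8.60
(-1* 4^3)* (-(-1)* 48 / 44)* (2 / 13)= -10.74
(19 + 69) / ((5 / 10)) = 176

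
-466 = -466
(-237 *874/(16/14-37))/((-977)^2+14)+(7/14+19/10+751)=300847961187/399317155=753.41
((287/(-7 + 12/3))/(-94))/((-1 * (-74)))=287/20868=0.01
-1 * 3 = -3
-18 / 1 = -18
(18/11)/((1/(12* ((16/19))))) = 3456/209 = 16.54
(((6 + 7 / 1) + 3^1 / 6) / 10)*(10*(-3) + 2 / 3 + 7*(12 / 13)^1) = -2007 / 65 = -30.88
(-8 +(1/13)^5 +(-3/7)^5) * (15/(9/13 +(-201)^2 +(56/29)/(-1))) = -2175555886500/731111740976617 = -0.00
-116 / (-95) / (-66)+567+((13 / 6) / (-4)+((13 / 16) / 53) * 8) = 566.56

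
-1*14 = -14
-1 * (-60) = 60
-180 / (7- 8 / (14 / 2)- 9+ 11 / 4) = 5040 / 11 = 458.18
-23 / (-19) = 23 / 19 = 1.21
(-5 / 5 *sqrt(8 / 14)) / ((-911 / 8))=16 *sqrt(7) / 6377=0.01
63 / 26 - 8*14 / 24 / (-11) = 2443 / 858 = 2.85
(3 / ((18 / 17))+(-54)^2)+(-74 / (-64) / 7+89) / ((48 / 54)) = 16230919 / 5376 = 3019.14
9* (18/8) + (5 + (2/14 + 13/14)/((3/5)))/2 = 331/14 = 23.64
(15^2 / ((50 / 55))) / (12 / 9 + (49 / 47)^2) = 102.26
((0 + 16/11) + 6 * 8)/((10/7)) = 1904/55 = 34.62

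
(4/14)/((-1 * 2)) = -1/7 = -0.14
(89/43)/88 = 89/3784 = 0.02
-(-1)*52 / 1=52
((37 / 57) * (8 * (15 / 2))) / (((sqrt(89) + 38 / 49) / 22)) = 83.93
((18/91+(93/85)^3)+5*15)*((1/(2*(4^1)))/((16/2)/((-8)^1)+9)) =2137826931/1788332000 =1.20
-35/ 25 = -7/ 5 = -1.40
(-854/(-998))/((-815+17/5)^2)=10675/8217214636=0.00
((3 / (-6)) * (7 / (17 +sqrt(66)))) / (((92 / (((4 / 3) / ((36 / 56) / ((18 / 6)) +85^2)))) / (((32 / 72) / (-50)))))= 1666 / 350199272475 - 98 * sqrt(66) / 350199272475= 0.00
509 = 509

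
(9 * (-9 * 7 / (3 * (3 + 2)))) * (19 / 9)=-399 / 5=-79.80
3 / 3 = 1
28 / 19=1.47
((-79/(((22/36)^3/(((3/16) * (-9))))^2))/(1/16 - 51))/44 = 1.93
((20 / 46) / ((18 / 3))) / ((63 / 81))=15 / 161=0.09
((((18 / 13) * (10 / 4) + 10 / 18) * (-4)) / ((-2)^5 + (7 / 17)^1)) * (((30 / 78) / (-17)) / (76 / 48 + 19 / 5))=-188000 / 87939657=-0.00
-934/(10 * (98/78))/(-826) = 18213/202370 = 0.09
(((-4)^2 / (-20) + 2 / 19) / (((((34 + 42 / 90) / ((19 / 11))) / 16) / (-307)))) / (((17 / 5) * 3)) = 147360 / 8789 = 16.77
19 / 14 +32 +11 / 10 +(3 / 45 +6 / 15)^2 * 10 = 2308 / 63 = 36.63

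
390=390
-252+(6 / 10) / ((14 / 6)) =-8811 / 35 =-251.74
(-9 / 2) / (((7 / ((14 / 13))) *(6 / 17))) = -51 / 26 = -1.96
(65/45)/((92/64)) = 208/207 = 1.00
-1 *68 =-68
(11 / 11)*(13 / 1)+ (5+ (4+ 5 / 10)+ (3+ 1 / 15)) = 767 / 30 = 25.57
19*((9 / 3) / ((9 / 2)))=38 / 3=12.67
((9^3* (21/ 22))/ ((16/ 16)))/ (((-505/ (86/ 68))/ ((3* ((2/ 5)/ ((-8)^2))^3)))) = -1974861/ 1547223040000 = -0.00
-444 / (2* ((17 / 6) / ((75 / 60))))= -1665 / 17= -97.94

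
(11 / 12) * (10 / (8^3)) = 55 / 3072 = 0.02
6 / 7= 0.86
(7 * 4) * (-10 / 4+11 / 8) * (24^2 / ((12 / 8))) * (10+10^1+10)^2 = -10886400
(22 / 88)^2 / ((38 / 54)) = 27 / 304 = 0.09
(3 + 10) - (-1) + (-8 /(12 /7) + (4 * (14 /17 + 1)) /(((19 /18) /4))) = 36.97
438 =438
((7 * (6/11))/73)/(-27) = -14/7227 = -0.00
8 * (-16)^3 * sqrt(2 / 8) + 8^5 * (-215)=-7061504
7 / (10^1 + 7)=0.41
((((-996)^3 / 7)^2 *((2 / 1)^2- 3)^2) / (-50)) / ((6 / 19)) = -1545711312736945152 / 1225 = -1261805153254649.10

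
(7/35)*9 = 9/5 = 1.80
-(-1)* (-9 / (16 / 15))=-135 / 16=-8.44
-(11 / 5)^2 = -121 / 25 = -4.84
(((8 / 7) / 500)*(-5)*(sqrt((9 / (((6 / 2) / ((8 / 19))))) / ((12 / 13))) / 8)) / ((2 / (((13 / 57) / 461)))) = -13*sqrt(494) / 698968200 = -0.00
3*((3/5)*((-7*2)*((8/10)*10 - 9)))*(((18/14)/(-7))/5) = -162/175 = -0.93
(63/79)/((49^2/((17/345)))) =51/3116155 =0.00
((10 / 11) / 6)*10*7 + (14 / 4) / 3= 259 / 22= 11.77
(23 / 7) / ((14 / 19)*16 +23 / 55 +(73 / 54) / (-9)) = 11681010 / 42865319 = 0.27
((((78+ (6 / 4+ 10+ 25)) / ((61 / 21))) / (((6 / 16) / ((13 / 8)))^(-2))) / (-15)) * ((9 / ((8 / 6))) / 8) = -389529 / 3298880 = -0.12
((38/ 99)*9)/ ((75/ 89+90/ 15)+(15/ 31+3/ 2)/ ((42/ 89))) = 2935576/ 9387103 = 0.31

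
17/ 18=0.94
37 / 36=1.03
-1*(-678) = 678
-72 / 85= -0.85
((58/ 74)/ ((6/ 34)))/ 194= 493/ 21534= 0.02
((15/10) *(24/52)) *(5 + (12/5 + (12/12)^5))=378/65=5.82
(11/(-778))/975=-11/758550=-0.00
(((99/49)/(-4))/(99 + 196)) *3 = -297/57820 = -0.01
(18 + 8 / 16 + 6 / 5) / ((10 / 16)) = 788 / 25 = 31.52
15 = 15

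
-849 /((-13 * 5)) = 849 /65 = 13.06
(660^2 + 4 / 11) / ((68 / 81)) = 97029981 / 187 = 518876.90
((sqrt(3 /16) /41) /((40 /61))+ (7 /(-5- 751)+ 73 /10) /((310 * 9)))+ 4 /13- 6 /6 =-435749 /631800+ 61 * sqrt(3) /6560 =-0.67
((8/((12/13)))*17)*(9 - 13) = -1768/3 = -589.33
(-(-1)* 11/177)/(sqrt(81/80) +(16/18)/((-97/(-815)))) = 1669641600/197006873509 - 100601028* sqrt(5)/197006873509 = 0.01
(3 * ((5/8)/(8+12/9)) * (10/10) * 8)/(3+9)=15/112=0.13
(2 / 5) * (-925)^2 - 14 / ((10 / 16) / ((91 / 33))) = 56461058 / 165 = 342188.23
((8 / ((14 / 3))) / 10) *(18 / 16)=27 / 140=0.19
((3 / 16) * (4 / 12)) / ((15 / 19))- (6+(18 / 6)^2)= -3581 / 240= -14.92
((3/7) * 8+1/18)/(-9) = -0.39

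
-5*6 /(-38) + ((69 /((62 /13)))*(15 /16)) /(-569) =8211075 /10724512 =0.77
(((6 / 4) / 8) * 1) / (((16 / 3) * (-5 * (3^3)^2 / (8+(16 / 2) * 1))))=-1 / 6480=-0.00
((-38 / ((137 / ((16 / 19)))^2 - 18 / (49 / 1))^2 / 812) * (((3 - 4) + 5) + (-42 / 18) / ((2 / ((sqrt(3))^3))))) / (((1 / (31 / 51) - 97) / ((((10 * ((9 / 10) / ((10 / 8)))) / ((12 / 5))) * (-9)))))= -178740559872 / 2362213859634035467559 + 156397989888 * sqrt(3) / 2362213859634035467559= 0.00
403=403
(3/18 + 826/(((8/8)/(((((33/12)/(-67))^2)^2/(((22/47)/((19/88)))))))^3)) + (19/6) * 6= 16166474640369171151629657549628363/843468242106217543750306542649344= 19.17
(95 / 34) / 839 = 95 / 28526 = 0.00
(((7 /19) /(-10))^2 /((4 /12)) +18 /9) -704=-702.00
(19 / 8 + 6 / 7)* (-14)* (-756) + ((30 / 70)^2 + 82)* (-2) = 1668187 / 49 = 34044.63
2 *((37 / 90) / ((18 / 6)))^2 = 0.04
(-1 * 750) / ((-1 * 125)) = 6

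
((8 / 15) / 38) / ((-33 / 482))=-1928 / 9405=-0.20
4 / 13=0.31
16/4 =4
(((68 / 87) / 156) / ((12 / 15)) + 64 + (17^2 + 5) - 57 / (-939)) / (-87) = -1521081361 / 369579132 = -4.12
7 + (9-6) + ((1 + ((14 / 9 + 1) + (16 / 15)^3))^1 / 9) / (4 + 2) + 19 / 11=11843653 / 1002375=11.82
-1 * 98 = -98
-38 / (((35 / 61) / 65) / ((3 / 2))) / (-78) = 1159 / 14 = 82.79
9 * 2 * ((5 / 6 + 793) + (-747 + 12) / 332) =2365359 / 166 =14249.15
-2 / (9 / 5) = -1.11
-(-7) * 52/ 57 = 364/ 57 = 6.39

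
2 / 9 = 0.22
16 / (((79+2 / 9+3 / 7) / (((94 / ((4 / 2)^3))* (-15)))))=-35.40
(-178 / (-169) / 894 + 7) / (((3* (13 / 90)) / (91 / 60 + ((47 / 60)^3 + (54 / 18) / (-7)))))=125450645329 / 4949577360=25.35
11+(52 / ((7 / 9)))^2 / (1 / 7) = 219101 / 7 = 31300.14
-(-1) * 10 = 10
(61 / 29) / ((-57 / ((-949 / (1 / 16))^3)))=213544514719744 / 1653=129186034313.21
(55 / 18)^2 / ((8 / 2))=3025 / 1296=2.33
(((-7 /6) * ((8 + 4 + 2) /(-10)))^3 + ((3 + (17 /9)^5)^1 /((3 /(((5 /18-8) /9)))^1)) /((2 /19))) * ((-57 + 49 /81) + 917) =-59491.13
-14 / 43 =-0.33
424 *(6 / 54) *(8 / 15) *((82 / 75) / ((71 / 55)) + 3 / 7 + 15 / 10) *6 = 418.43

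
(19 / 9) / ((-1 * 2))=-19 / 18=-1.06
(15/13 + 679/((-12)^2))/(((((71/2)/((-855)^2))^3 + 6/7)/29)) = 96812033265638718890625/487541145868224639802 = 198.57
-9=-9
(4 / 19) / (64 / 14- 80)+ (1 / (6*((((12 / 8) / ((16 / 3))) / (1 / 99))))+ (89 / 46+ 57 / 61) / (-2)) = -18544345 / 12955302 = -1.43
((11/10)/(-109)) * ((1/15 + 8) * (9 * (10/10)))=-3993/5450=-0.73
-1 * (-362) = 362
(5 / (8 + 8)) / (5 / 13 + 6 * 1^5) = 65 / 1328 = 0.05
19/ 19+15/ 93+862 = 26758/ 31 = 863.16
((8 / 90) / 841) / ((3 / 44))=176 / 113535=0.00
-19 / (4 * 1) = -19 / 4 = -4.75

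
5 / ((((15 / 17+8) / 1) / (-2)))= -1.13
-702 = -702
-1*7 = -7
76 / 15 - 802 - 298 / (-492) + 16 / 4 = -974563 / 1230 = -792.33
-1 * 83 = -83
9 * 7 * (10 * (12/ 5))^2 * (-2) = -72576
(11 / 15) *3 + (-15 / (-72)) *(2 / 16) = 2137 / 960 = 2.23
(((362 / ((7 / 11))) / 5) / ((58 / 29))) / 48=1991 / 1680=1.19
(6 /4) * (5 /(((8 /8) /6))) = 45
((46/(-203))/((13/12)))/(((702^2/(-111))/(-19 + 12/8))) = -4255/5160753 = -0.00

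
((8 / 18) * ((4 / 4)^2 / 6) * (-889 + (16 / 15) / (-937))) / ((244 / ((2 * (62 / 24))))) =-387342241 / 277783020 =-1.39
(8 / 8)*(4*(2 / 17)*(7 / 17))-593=-171321 / 289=-592.81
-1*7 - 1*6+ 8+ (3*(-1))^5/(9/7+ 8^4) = -145106/28681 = -5.06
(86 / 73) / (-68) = -43 / 2482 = -0.02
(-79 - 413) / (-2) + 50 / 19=4724 / 19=248.63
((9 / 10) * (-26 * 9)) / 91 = -81 / 35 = -2.31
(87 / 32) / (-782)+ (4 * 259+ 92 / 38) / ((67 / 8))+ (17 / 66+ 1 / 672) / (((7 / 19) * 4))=12791367119761 / 103020855168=124.16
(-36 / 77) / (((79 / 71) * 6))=-426 / 6083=-0.07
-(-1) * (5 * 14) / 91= 10 / 13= 0.77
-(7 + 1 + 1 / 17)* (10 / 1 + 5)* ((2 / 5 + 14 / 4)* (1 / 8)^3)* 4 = -16029 / 4352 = -3.68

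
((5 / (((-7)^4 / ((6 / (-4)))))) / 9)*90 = -75 / 2401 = -0.03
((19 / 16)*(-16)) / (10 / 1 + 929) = -19 / 939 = -0.02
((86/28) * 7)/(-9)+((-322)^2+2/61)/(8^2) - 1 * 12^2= 25889507/17568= 1473.67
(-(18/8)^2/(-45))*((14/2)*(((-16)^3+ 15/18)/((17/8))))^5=-9633505145223189272938224448/191680695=-50258087520097886085.70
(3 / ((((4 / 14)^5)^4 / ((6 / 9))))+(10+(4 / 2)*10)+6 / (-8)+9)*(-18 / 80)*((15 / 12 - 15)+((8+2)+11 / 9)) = 86559012352.32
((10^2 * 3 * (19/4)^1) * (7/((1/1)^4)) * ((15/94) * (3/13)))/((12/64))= 1197000/611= 1959.08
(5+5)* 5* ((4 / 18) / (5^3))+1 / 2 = 53 / 90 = 0.59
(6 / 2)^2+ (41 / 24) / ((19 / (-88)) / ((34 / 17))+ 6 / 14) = 16979 / 1185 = 14.33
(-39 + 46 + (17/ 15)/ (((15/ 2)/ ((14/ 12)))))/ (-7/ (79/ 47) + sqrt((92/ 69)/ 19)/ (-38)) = -215887717759/ 125283870900 + 143599169*sqrt(57)/ 375851612700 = -1.72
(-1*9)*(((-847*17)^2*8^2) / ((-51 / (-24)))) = -56198951424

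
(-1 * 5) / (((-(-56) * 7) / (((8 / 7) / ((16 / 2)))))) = -5 / 2744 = -0.00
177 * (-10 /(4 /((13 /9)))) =-3835 /6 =-639.17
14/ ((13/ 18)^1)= 252/ 13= 19.38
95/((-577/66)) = -10.87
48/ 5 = 9.60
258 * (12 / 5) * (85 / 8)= 6579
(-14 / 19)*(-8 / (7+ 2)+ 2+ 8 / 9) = -28 / 19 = -1.47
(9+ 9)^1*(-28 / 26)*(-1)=252 / 13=19.38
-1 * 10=-10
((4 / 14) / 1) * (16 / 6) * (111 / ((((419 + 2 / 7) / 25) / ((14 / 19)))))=41440 / 11153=3.72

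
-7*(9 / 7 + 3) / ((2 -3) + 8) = -30 / 7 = -4.29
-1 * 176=-176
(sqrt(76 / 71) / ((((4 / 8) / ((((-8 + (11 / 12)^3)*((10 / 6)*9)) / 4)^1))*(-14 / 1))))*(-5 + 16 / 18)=-2311205*sqrt(1349) / 5152896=-16.47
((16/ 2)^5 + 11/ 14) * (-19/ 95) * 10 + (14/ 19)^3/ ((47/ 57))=-7783774197/ 118769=-65537.09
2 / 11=0.18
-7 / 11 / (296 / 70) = -245 / 1628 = -0.15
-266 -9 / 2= -541 / 2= -270.50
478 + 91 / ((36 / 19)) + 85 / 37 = 703729 / 1332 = 528.33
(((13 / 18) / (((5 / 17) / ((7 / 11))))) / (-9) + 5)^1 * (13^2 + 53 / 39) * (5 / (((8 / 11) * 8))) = 71427983 / 101088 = 706.59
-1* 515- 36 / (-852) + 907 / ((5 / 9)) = 396763 / 355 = 1117.64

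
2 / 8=1 / 4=0.25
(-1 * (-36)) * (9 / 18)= 18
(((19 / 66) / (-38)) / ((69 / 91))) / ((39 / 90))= -35 / 1518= -0.02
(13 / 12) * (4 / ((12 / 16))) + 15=187 / 9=20.78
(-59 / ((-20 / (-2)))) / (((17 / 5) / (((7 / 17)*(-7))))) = 2891 / 578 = 5.00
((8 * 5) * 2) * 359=28720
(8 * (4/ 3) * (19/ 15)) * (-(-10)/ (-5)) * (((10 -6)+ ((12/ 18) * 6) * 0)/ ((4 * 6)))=-608/ 135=-4.50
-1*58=-58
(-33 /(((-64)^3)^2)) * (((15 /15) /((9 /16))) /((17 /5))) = -55 /219043332096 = -0.00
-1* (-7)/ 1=7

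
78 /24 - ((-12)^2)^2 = -82931 /4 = -20732.75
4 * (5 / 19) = 20 / 19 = 1.05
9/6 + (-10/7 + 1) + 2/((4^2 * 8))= 487/448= 1.09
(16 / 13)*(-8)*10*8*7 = -71680 / 13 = -5513.85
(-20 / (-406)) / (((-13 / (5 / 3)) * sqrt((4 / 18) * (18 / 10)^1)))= -25 * sqrt(10) / 7917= -0.01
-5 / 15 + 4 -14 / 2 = -10 / 3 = -3.33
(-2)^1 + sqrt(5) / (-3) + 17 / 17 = -1 - sqrt(5) / 3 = -1.75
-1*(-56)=56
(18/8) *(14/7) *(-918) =-4131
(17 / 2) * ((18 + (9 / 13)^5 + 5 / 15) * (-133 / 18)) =-23286335191 / 20049822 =-1161.42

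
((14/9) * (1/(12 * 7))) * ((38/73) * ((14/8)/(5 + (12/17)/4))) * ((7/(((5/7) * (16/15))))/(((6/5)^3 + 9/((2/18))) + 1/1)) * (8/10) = 2769725/9681636096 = 0.00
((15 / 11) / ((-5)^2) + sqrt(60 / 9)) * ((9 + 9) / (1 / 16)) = 864 / 55 + 192 * sqrt(15) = 759.32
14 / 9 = 1.56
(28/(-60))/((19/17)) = -119/285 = -0.42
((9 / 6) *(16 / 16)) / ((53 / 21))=63 / 106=0.59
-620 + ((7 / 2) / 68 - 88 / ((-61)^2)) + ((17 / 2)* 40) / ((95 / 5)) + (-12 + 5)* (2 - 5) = -5587096795 / 9615064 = -581.08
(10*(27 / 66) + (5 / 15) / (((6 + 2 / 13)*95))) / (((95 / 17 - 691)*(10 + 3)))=-0.00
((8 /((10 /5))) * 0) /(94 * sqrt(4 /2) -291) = 0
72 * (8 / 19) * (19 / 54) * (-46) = -1472 / 3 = -490.67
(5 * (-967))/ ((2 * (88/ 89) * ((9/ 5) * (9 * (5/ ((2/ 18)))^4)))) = -86063/ 2338340400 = -0.00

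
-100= -100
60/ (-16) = -15/ 4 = -3.75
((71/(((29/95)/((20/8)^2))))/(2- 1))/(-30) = -33725/696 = -48.46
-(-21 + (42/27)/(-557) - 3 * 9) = 240638/5013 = 48.00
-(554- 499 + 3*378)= -1189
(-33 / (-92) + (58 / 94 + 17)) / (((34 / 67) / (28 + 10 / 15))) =74643829 / 73508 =1015.45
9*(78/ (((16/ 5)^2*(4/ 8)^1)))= 8775/ 64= 137.11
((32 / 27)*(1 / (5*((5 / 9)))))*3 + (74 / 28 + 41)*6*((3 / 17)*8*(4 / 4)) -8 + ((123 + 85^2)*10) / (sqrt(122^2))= 175169788 / 181475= 965.26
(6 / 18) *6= 2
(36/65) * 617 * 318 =7063416/65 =108667.94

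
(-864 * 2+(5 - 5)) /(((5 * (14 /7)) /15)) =-2592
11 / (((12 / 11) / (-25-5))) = -605 / 2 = -302.50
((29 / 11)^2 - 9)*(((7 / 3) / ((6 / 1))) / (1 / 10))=-8680 / 1089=-7.97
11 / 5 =2.20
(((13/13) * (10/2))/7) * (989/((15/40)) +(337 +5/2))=89305/42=2126.31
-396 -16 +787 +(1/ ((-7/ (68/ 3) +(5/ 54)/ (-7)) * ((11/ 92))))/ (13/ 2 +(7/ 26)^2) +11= 25760950786/ 67428449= 382.05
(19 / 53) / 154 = 19 / 8162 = 0.00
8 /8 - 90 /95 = 1 /19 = 0.05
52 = 52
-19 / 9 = -2.11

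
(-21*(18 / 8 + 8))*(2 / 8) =-861 / 16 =-53.81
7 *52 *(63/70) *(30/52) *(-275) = -51975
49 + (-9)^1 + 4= 44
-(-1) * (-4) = -4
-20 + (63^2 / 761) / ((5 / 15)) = -3313 / 761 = -4.35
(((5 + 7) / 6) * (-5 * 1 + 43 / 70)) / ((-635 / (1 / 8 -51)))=-124949 / 177800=-0.70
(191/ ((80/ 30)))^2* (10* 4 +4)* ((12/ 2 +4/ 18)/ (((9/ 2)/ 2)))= 5618074/ 9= 624230.44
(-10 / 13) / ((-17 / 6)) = 60 / 221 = 0.27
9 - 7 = 2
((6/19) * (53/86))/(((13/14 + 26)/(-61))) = -135786/308009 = -0.44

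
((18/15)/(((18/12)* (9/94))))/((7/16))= 6016/315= 19.10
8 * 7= 56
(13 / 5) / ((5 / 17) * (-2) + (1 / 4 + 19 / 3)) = 2652 / 6115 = 0.43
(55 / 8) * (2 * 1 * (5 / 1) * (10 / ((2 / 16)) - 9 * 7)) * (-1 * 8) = -9350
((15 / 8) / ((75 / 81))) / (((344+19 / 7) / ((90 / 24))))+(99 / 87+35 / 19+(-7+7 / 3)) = -71238493 / 42792864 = -1.66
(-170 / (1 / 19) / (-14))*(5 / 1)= 8075 / 7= 1153.57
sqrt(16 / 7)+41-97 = -56+4 * sqrt(7) / 7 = -54.49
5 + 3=8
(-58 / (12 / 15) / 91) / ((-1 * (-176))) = -145 / 32032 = -0.00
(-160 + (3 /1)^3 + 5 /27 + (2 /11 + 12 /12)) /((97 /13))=-508235 /28809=-17.64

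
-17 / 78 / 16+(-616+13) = -752561 / 1248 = -603.01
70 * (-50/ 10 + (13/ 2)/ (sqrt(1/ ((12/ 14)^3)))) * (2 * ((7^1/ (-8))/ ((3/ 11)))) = 13475/ 6 - 715 * sqrt(42)/ 2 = -71.03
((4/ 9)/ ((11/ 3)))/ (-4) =-0.03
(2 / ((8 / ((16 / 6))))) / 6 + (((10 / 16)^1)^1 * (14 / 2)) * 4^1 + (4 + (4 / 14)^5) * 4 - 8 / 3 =9363803 / 302526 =30.95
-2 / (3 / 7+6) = -14 / 45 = -0.31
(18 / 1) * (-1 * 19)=-342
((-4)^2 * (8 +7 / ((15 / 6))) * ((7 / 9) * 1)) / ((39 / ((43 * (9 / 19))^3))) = 12983175072 / 445835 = 29121.03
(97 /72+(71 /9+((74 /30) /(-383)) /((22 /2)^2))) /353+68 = 400624343507 /5889268440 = 68.03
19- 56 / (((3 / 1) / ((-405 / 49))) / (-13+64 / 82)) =-535627 / 287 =-1866.30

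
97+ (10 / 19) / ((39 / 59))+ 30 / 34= 1243054 / 12597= 98.68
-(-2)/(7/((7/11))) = 2/11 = 0.18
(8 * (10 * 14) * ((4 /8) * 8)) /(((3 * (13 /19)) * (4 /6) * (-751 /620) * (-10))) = 2638720 /9763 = 270.28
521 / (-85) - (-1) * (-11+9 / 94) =-136099 / 7990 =-17.03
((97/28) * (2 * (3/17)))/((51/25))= 2425/4046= 0.60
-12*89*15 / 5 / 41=-3204 / 41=-78.15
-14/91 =-2/13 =-0.15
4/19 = 0.21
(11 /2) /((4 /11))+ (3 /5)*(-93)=-1627 /40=-40.68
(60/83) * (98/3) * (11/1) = 21560/83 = 259.76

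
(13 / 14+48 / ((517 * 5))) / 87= 34277 / 3148530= 0.01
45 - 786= -741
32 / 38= 16 / 19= 0.84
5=5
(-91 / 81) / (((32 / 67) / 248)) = -583.35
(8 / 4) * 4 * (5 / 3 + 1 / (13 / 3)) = 592 / 39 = 15.18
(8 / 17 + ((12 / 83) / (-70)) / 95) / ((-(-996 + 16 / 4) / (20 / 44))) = 0.00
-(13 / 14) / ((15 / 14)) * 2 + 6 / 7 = -0.88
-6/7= -0.86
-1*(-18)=18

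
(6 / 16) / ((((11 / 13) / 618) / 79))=21637.02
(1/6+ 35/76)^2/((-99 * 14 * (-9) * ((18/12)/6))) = 1859/14737464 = 0.00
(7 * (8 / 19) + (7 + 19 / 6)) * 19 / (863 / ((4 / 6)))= 1495 / 7767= 0.19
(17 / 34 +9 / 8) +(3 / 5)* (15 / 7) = 163 / 56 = 2.91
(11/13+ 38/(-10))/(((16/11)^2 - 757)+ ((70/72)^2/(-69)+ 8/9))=2077498368/530309504465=0.00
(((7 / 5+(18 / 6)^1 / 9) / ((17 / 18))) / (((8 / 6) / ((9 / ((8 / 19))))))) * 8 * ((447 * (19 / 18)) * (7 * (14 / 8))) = 925117011 / 680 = 1360466.19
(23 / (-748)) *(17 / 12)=-23 / 528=-0.04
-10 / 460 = -0.02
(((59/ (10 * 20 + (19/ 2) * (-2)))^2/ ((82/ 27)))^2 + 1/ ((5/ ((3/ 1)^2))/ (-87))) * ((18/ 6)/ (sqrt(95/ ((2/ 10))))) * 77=-68700318525386163 * sqrt(19)/ 180418892640100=-1659.79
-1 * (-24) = 24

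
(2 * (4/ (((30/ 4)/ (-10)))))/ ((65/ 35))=-224/ 39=-5.74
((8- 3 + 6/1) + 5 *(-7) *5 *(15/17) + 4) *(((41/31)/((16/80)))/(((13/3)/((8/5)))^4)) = -6447734784/376291175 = -17.13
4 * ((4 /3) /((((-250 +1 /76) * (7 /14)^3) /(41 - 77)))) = 6.14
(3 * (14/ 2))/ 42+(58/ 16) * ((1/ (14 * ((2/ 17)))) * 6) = 1535/ 112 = 13.71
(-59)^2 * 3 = 10443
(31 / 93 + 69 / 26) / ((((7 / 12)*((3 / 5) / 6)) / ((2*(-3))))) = -27960 / 91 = -307.25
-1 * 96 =-96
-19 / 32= -0.59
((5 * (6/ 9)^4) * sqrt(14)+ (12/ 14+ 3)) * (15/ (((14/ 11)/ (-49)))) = -4455/ 2 - 15400 * sqrt(14)/ 27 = -4361.63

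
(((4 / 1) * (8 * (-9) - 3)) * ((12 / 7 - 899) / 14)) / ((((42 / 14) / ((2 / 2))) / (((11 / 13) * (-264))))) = -912001200 / 637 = -1431713.03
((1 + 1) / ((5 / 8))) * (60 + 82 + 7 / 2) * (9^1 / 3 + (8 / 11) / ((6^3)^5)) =188132766953569 / 134688407040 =1396.80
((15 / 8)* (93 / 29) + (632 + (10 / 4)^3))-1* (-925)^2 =-49588339 / 58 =-854971.36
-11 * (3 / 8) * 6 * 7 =-693 / 4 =-173.25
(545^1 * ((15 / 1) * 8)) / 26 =32700 / 13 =2515.38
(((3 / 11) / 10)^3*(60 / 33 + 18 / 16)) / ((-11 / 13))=-90909 / 1288408000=-0.00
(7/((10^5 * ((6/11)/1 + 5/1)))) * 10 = 77/610000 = 0.00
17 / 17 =1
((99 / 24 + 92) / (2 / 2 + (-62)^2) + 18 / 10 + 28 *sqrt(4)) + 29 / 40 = 1171 / 20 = 58.55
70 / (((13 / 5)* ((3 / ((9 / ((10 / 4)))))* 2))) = 210 / 13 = 16.15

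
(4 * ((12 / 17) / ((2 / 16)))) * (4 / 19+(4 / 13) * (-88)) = -2548224 / 4199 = -606.86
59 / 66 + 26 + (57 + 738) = 821.89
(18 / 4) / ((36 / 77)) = 9.62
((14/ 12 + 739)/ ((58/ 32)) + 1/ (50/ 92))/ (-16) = -446101/ 17400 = -25.64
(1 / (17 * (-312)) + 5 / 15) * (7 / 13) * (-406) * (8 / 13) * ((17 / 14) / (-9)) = 119567 / 19773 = 6.05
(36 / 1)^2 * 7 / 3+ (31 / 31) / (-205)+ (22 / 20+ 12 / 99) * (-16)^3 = -13381777 / 6765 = -1978.09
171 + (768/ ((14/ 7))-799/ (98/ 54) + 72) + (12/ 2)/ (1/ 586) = 181434/ 49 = 3702.73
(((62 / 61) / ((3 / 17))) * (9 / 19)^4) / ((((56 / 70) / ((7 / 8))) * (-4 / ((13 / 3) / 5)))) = -34960653 / 508773184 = -0.07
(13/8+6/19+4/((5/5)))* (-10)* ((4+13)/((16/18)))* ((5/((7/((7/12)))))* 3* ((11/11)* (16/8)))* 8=-3453975/152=-22723.52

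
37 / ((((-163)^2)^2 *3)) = 37 / 2117735283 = 0.00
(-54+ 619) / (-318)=-565 / 318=-1.78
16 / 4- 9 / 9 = 3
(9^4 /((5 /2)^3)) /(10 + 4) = 26244 /875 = 29.99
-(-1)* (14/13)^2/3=196/507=0.39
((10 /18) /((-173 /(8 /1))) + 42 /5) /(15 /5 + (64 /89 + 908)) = 0.01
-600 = -600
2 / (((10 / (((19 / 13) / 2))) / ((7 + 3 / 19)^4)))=171051008 / 445835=383.66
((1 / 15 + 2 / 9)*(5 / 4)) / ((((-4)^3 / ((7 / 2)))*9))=-91 / 41472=-0.00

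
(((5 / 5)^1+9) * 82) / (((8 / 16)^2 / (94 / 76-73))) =-235383.16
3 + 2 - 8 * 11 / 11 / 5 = 17 / 5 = 3.40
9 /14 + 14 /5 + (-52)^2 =189521 /70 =2707.44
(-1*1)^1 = -1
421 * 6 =2526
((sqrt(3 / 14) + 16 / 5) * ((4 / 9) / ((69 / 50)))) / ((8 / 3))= 25 * sqrt(42) / 2898 + 80 / 207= 0.44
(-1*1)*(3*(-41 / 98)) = 123 / 98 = 1.26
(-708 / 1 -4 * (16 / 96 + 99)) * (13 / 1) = -43082 / 3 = -14360.67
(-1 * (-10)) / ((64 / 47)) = 7.34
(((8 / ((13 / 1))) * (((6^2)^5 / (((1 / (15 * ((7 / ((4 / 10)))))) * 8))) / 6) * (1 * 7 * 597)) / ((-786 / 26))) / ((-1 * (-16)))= -230314719600 / 131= -1758127630.53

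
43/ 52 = 0.83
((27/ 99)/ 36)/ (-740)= -1/ 97680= -0.00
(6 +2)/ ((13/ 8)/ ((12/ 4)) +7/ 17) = 3264/ 389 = 8.39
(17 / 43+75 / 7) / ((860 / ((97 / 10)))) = 40546 / 323575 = 0.13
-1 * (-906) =906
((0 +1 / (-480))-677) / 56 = -46423 / 3840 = -12.09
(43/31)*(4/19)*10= 1720/589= 2.92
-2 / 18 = -1 / 9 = -0.11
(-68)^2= 4624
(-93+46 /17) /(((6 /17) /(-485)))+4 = 744499 /6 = 124083.17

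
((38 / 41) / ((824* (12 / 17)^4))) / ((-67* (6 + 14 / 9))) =-93347 / 10430337024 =-0.00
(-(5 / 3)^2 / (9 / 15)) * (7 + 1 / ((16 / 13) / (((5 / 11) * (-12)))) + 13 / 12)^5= -101623752150125 / 33812979552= -3005.47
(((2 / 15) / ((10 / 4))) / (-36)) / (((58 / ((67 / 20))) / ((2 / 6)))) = -67 / 2349000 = -0.00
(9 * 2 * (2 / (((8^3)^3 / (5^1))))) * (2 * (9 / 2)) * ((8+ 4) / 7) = 1215 / 58720256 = 0.00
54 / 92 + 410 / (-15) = -3691 / 138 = -26.75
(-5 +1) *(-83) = 332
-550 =-550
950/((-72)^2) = 475/2592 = 0.18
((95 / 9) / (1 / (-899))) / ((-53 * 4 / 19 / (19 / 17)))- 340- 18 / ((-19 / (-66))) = 548.00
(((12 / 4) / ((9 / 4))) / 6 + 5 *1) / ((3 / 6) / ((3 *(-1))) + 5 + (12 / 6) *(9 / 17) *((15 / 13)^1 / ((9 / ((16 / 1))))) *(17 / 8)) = 1222 / 2211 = 0.55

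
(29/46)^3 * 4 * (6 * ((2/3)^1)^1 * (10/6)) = 6.68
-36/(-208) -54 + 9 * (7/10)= -12357/260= -47.53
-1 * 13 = -13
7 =7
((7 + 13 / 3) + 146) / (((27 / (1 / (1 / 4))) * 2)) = 944 / 81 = 11.65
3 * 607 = 1821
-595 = -595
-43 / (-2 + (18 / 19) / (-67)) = 54739 / 2564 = 21.35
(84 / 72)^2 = 49 / 36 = 1.36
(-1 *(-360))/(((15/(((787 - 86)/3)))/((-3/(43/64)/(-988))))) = 269184/10621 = 25.34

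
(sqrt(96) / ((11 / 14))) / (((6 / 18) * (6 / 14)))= 87.29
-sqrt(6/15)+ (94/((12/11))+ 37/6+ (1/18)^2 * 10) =14963/162 -sqrt(10)/5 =91.73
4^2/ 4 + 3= 7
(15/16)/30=0.03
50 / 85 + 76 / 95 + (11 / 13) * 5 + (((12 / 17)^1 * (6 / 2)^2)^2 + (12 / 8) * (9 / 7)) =12599177 / 262990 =47.91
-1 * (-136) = 136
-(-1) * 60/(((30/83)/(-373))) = -61918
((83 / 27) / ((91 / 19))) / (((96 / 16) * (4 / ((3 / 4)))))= 1577 / 78624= 0.02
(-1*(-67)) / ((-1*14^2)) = -0.34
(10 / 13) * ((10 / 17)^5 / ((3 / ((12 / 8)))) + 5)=5499450 / 1419857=3.87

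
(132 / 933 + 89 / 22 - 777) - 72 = -844.81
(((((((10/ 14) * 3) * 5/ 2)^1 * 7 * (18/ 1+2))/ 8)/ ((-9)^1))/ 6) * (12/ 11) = -125/ 66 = -1.89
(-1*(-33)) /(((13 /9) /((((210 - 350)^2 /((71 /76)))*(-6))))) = -2654467200 /923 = -2875912.46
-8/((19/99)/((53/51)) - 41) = 6996/35693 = 0.20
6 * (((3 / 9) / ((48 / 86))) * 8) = 86 / 3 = 28.67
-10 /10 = -1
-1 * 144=-144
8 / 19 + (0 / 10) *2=8 / 19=0.42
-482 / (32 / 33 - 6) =7953 / 83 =95.82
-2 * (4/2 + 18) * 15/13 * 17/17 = -600/13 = -46.15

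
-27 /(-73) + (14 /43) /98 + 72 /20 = 436514 /109865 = 3.97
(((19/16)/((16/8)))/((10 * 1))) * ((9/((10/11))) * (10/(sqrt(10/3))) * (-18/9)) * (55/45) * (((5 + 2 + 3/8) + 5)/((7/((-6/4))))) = 682803 * sqrt(30)/179200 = 20.87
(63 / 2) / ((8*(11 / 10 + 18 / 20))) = 63 / 32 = 1.97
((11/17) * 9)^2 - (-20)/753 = 7385933/217617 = 33.94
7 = 7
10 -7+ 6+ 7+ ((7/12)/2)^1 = 391/24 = 16.29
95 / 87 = 1.09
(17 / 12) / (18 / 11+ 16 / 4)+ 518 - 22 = 369211 / 744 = 496.25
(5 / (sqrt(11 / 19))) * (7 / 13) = 35 * sqrt(209) / 143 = 3.54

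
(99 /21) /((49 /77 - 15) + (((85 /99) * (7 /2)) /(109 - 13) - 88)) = -627264 /13615931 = -0.05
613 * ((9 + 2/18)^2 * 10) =41218120/81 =508865.68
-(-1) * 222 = 222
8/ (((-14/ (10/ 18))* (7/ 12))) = -80/ 147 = -0.54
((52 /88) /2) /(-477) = -13 /20988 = -0.00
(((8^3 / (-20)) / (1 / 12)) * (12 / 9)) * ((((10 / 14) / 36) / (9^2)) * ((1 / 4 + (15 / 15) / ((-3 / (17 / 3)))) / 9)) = 7552 / 413343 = 0.02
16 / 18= 8 / 9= 0.89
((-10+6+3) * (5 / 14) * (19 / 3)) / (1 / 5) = -475 / 42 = -11.31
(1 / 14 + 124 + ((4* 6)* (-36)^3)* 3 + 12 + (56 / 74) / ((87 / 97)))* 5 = -756904895465 / 45066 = -16795475.42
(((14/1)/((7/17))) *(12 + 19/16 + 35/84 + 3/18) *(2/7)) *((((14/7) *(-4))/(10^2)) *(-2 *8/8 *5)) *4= 44948/105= 428.08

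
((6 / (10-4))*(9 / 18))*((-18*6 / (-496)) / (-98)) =-27 / 24304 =-0.00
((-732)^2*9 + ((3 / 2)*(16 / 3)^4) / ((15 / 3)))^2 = 423877727728509184 / 18225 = 23258037186749.48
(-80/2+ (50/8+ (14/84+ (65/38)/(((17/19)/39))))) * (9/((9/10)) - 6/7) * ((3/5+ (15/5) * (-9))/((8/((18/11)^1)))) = -1203696/595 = -2023.02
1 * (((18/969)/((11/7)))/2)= 21/3553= 0.01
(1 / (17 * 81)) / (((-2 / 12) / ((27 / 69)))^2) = 36 / 8993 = 0.00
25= 25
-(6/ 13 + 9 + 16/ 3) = -14.79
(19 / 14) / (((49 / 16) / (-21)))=-456 / 49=-9.31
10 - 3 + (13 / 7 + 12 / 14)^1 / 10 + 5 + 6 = 1279 / 70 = 18.27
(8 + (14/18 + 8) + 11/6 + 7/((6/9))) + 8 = 37.11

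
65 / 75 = 13 / 15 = 0.87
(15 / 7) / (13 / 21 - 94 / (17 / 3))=-765 / 5701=-0.13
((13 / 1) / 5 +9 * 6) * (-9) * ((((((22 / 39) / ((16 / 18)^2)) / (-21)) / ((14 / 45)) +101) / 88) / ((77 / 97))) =-1016181584667 / 1381219840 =-735.71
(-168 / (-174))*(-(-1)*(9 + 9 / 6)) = 294 / 29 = 10.14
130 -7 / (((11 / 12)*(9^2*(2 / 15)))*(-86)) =130.01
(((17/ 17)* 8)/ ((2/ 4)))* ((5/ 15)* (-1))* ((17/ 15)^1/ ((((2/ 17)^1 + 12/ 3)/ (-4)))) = 5.87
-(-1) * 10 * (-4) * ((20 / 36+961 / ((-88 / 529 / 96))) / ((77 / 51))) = 37334581960 / 2541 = 14692869.72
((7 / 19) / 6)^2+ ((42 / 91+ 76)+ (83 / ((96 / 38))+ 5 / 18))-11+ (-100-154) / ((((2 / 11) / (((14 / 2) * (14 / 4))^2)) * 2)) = -283275806143 / 675792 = -419176.03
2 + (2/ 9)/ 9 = 164/ 81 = 2.02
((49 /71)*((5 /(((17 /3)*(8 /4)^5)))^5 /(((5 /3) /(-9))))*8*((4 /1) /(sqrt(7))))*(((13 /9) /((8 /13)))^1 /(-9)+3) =-8859375*sqrt(7) /11910623789056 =-0.00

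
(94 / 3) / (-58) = -47 / 87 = -0.54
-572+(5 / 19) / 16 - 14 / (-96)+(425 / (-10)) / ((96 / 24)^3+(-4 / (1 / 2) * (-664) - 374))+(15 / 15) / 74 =-6032387837 / 10549218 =-571.83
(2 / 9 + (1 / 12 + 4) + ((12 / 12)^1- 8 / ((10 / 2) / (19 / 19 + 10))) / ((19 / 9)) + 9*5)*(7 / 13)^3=48614419 / 7513740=6.47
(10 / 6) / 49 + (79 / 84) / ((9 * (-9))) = 1067 / 47628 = 0.02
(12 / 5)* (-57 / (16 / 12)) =-513 / 5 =-102.60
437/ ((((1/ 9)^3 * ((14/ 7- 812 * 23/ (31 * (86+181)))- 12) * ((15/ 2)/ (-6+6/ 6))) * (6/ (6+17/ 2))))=8496448101/ 202892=41876.70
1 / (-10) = -1 / 10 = -0.10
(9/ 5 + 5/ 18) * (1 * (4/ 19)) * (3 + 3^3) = 748/ 57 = 13.12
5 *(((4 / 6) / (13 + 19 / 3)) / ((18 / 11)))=55 / 522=0.11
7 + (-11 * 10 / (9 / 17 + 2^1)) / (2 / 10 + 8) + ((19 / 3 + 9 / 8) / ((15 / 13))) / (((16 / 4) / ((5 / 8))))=10993765 / 4061952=2.71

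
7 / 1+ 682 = 689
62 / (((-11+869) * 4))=31 / 1716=0.02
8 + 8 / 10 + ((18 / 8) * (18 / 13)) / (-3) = 1009 / 130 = 7.76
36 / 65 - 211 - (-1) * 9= -13094 / 65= -201.45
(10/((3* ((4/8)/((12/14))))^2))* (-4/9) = -1.45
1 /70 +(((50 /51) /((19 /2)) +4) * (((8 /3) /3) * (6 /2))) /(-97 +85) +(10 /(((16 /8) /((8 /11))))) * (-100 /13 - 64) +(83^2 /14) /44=-12491651869 /49884120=-250.41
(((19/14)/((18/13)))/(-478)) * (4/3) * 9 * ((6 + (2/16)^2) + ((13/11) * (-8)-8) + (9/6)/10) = 9815039/35333760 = 0.28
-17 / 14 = -1.21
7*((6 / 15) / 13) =14 / 65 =0.22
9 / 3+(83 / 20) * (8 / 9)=301 / 45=6.69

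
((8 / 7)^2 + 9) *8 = 4040 / 49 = 82.45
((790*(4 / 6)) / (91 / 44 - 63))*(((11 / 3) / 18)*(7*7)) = -2676520 / 31023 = -86.28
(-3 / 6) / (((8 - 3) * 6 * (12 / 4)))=-1 / 180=-0.01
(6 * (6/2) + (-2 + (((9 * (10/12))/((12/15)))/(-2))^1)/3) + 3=901/48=18.77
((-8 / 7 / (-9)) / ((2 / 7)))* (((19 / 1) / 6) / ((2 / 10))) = 190 / 27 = 7.04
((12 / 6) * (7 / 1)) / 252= 1 / 18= 0.06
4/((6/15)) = 10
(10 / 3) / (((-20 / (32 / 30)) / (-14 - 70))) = 14.93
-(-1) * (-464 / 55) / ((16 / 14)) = -406 / 55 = -7.38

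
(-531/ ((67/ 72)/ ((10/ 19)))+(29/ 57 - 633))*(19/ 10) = -1772.36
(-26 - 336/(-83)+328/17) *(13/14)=-24375/9877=-2.47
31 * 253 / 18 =7843 / 18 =435.72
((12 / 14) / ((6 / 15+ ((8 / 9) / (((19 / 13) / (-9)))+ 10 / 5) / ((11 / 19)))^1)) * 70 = -75 / 7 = -10.71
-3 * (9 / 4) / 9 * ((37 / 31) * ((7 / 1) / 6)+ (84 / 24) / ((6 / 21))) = -5075 / 496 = -10.23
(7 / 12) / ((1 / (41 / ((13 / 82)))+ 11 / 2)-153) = -0.00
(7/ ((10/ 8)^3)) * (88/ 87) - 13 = -101951/ 10875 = -9.37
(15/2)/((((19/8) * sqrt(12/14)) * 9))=10 * sqrt(42)/171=0.38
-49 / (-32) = 49 / 32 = 1.53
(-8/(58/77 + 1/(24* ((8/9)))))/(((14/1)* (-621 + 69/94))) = 264704/229896615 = 0.00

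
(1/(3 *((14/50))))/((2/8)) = 100/21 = 4.76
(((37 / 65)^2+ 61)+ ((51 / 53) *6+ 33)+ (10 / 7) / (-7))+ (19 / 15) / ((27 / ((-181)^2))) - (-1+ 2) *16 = 1440525559918 / 888758325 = 1620.83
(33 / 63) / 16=11 / 336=0.03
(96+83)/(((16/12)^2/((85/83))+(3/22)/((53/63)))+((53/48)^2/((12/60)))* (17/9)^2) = 1655419265280/218697358919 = 7.57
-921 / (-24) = 307 / 8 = 38.38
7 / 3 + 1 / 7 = 52 / 21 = 2.48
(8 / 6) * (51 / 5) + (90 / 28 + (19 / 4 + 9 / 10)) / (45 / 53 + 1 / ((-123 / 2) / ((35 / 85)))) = 63055091 / 2613884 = 24.12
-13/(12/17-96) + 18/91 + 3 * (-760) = -336068329/147420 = -2279.67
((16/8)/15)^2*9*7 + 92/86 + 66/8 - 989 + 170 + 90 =-3089809/4300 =-718.56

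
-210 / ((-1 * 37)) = 210 / 37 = 5.68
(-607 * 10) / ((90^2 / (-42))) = 4249 / 135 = 31.47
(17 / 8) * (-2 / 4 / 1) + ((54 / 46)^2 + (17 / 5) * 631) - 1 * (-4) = 90975963 / 42320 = 2149.72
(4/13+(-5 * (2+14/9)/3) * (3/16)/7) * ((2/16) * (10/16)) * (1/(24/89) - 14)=-5795/48384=-0.12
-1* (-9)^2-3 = -84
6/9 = 2/3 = 0.67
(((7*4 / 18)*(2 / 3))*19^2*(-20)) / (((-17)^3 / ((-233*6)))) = -94206560 / 44217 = -2130.55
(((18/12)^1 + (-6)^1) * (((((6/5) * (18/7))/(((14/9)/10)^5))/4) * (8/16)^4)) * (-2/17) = 8968066875/32000528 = 280.25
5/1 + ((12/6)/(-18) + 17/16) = 857/144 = 5.95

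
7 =7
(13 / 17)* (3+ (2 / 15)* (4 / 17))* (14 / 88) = 70343 / 190740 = 0.37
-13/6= -2.17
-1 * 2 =-2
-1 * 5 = -5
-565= -565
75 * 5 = 375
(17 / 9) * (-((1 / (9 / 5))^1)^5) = -53125 / 531441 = -0.10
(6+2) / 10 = 4 / 5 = 0.80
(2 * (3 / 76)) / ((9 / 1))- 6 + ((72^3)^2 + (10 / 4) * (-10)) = 15881803919923 / 114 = 139314069473.01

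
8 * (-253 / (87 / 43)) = -87032 / 87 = -1000.37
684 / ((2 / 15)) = 5130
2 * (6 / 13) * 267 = 3204 / 13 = 246.46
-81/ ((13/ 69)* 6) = -1863/ 26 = -71.65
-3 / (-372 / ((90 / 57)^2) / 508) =114300 / 11191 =10.21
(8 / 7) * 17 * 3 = 408 / 7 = 58.29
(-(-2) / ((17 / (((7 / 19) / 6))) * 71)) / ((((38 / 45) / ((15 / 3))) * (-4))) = -525 / 3485816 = -0.00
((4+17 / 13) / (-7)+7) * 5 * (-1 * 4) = -11360 / 91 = -124.84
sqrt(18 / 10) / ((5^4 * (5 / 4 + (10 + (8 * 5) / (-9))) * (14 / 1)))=54 * sqrt(5) / 5359375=0.00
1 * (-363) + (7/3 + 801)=1321/3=440.33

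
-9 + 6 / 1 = -3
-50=-50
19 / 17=1.12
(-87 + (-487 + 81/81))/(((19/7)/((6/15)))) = -8022/95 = -84.44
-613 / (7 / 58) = -35554 / 7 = -5079.14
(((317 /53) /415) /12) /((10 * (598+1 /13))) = 4121 /20521335000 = 0.00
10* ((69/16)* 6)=1035/4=258.75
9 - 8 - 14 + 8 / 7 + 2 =-69 / 7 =-9.86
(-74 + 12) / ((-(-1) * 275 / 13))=-2.93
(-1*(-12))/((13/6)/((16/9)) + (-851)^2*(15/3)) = 384/115872199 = 0.00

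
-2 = -2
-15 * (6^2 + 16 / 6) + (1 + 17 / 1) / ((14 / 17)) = -3907 / 7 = -558.14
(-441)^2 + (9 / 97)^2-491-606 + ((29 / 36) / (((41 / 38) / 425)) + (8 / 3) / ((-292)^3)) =193701.32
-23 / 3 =-7.67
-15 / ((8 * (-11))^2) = -0.00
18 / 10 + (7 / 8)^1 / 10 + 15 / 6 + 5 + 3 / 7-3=3817 / 560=6.82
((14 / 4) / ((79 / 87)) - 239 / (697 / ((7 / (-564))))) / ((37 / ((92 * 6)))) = 5512343438 / 95754557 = 57.57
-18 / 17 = -1.06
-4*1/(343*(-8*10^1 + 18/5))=10/65513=0.00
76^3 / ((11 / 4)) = 1755904 / 11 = 159627.64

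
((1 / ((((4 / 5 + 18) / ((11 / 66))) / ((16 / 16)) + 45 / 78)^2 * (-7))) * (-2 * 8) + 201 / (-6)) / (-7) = 101884137949 / 21289335858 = 4.79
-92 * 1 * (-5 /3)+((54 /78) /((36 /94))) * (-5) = 11255 /78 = 144.29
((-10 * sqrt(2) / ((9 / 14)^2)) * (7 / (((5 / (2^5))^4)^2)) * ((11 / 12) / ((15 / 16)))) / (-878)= 66375317945581568 * sqrt(2) / 125012109375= 750878.26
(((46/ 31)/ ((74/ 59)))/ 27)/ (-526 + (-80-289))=-1357/ 27717255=-0.00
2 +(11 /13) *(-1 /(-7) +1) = 270 /91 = 2.97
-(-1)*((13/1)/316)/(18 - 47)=-0.00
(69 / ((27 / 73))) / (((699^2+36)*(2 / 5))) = 8395 / 8795466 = 0.00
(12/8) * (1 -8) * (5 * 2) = -105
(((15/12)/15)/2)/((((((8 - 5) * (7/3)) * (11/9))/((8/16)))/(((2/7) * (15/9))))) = 5/4312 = 0.00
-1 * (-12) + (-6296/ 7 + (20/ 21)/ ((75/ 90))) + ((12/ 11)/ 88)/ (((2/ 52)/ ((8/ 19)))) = -14260812/ 16093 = -886.15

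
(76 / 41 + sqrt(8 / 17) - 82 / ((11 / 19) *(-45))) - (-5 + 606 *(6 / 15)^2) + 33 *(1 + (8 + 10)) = 2 *sqrt(34) / 17 + 54800674 / 101475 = 540.73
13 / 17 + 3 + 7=183 / 17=10.76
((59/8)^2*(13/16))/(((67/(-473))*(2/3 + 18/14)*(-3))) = 149832683/2812928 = 53.27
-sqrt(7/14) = -sqrt(2)/2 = -0.71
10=10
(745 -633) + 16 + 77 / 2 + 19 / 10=842 / 5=168.40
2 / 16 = 1 / 8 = 0.12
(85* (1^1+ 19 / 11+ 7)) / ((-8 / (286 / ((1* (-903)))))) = 118235 / 3612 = 32.73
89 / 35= 2.54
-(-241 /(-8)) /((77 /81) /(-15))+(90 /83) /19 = 461824695 /971432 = 475.41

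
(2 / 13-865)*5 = -56215 / 13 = -4324.23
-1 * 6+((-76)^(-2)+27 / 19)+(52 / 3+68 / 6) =417395 / 17328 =24.09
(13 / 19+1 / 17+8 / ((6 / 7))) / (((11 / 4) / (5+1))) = 78112 / 3553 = 21.98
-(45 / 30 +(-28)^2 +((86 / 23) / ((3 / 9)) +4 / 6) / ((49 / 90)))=-1819717 / 2254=-807.33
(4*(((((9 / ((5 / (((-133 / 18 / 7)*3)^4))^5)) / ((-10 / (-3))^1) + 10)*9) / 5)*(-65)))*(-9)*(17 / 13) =639030268161307690567045217 / 13060694016000000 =48927742076.99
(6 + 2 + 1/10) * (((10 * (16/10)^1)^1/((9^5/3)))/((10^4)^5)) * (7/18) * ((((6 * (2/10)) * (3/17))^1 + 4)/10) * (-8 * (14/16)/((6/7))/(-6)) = 61397/4182637500000000000000000000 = 0.00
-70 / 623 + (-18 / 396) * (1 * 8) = -466 / 979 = -0.48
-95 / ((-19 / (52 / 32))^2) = -845 / 1216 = -0.69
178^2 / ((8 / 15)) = 118815 / 2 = 59407.50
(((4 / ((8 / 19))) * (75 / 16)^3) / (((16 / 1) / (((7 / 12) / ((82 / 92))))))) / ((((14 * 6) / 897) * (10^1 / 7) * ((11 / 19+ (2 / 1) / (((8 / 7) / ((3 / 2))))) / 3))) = 1466283853125 / 5234229248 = 280.13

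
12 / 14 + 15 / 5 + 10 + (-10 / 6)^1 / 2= 547 / 42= 13.02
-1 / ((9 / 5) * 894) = -5 / 8046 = -0.00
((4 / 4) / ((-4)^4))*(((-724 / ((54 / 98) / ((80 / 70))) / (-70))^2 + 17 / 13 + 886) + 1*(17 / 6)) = 639850541 / 121305600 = 5.27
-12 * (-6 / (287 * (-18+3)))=-24 / 1435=-0.02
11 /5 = 2.20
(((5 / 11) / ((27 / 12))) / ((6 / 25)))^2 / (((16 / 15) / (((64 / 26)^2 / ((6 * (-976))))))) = -625000 / 909346581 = -0.00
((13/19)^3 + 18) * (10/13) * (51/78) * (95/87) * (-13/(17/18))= -18848850/136097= -138.50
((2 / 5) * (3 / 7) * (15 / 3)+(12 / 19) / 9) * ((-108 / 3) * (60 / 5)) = -53280 / 133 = -400.60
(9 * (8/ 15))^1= 24/ 5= 4.80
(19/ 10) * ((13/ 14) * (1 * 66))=8151/ 70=116.44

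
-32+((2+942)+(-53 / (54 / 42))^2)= 2611.27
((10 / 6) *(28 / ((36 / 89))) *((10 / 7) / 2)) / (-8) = -2225 / 216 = -10.30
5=5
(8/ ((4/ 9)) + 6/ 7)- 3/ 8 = 1035/ 56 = 18.48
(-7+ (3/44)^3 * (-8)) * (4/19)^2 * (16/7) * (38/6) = -2386016/531069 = -4.49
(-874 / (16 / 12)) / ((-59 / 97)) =127167 / 118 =1077.69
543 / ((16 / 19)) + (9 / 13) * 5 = 134841 / 208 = 648.27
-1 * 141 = -141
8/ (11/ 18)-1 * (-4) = 188/ 11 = 17.09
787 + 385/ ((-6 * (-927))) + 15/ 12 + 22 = 9013991/ 11124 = 810.32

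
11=11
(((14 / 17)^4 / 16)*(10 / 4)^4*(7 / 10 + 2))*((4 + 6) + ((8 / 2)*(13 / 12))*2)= 18907875 / 334084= 56.60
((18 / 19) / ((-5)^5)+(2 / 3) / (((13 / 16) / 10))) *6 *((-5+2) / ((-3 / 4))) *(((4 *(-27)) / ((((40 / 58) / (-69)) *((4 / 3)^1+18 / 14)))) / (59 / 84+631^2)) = 14485616230825152 / 7099347578984375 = 2.04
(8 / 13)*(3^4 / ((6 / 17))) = 141.23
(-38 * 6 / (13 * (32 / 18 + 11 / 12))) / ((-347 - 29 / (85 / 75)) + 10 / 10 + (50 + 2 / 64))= 1488384 / 73527649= 0.02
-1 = -1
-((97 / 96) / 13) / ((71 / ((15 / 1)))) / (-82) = 485 / 2421952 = 0.00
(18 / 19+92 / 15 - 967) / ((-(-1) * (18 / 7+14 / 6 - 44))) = 1915039 / 77995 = 24.55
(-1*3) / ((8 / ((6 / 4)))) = -9 / 16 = -0.56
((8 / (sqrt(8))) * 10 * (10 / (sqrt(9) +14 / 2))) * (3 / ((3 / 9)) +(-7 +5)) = 140 * sqrt(2) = 197.99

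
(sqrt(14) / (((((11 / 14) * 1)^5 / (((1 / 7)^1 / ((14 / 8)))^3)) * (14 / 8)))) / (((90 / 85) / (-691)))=-2.53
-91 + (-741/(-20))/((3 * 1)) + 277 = 3967/20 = 198.35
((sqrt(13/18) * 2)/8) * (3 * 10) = 6.37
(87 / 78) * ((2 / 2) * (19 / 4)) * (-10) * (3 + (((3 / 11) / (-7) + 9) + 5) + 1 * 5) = -4658705 / 4004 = -1163.51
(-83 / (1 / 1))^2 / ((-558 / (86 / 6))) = -296227 / 1674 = -176.96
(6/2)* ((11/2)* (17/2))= 561/4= 140.25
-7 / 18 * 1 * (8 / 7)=-4 / 9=-0.44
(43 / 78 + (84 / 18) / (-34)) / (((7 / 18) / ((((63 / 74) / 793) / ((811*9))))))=27 / 172420222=0.00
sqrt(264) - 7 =-7 + 2 * sqrt(66) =9.25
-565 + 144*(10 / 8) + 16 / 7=-2679 / 7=-382.71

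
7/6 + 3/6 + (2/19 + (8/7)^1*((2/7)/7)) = 35555/19551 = 1.82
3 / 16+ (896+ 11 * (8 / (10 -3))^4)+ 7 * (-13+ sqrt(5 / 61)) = 7 * sqrt(305) / 61+ 31652979 / 38416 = 825.96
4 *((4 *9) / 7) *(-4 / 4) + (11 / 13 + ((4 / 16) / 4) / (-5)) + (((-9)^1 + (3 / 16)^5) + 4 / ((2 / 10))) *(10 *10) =128851602781 / 119275520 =1080.29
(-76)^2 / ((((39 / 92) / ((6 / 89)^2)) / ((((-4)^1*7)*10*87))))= -155336509440 / 102973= -1508516.89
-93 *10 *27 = -25110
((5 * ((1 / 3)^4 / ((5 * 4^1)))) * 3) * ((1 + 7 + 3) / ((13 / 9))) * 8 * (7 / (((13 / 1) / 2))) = 308 / 507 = 0.61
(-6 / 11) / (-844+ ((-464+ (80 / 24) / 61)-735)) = 1098 / 4112449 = 0.00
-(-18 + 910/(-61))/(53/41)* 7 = 576296/3233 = 178.25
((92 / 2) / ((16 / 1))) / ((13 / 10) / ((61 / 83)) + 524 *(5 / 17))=119255 / 6466172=0.02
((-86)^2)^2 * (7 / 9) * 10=3829057120 / 9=425450791.11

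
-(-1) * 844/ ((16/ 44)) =2321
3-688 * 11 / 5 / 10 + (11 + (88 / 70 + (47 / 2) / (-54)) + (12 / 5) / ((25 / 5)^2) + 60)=-7223773 / 94500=-76.44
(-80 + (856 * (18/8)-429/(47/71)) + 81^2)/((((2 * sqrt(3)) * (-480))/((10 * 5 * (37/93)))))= -33731975 * sqrt(3)/629424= -92.82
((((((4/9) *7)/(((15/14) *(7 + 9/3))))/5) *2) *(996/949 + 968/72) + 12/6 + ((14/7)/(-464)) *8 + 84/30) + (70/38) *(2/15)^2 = 6.48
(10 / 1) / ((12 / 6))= 5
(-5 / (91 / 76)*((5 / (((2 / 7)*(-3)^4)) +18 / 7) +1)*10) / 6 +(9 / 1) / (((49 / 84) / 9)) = 17413586 / 154791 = 112.50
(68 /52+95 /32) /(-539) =-1779 /224224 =-0.01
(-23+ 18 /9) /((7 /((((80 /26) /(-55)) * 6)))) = 144 /143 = 1.01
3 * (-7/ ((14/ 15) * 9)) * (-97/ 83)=2.92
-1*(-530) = 530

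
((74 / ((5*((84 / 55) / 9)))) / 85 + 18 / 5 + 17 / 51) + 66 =50665 / 714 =70.96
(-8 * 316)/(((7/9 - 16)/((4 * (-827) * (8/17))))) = -602108928/2329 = -258526.80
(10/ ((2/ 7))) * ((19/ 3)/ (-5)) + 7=-37.33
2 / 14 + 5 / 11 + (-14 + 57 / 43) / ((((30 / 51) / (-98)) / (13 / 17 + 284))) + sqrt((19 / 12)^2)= 23890828289 / 39732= 601299.41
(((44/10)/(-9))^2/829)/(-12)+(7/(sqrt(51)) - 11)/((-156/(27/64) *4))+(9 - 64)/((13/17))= -4821338421427/67041561600 - 21 *sqrt(51)/226304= -71.92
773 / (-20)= -38.65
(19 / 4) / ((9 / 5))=95 / 36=2.64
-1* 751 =-751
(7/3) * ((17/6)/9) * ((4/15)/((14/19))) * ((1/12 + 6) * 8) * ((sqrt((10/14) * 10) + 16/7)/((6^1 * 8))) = 47158/76545 + 23579 * sqrt(14)/122472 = 1.34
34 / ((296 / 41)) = 697 / 148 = 4.71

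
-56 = -56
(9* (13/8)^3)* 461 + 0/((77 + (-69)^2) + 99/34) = 9115353/512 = 17803.42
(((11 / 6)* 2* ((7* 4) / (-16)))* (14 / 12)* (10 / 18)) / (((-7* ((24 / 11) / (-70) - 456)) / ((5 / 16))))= -741125 / 1820330496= -0.00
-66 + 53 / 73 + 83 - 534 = -37688 / 73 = -516.27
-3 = -3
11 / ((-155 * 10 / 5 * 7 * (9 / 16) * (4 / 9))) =-0.02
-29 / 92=-0.32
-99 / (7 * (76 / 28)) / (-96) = 33 / 608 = 0.05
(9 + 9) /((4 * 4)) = 9 /8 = 1.12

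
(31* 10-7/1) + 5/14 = 4247/14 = 303.36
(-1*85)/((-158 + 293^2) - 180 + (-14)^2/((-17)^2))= -4913/4942575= -0.00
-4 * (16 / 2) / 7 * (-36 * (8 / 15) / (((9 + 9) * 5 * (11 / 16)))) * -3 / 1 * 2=-16384 / 1925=-8.51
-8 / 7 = -1.14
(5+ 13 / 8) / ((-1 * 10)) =-53 / 80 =-0.66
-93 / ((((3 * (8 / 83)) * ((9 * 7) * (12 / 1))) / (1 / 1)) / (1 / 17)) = -2573 / 102816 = -0.03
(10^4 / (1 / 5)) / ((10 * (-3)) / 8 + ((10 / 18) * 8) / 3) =-1080000 / 49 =-22040.82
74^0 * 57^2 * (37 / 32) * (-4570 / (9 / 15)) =-457811175 / 16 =-28613198.44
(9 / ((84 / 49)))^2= 441 / 16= 27.56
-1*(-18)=18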